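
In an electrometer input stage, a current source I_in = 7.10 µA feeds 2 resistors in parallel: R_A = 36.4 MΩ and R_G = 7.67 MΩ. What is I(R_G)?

Two-branch current divider: I_k = I_in · R_other/(R_1 + R_2).
So I = 7.10 × 36.4/44.07 = 5.864 µA.

I ≈ 5.86 µA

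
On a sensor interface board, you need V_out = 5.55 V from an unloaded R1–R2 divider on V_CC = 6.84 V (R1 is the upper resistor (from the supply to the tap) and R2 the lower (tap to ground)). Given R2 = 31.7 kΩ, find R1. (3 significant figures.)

R1 ≈ 7.37 kΩ

The divider ratio is R2/(R1+R2) = 5.55/6.84 = 0.8114.
R1 = R2·(1/k − 1) = 31.7 × 0.2324 = 7.368 kΩ.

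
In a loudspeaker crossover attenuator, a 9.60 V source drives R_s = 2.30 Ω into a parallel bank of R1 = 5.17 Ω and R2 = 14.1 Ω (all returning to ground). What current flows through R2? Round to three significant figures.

I ≈ 0.423 A

Combine the parallel branches: R_p = (1/5.17 + 1/14.1)⁻¹ = 3.783 Ω.
Node voltage V_A = V_DC · R_p/(R_s + R_p) = 9.60 × 0.6219 = 5.970 V.
Branch current I = V_A/R2 = 5.970/14.1 = 0.4234 A.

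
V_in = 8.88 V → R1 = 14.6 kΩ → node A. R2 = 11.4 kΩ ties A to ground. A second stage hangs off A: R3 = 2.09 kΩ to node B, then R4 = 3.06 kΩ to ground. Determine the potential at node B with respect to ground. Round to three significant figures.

V_B ≈ 1.03 V

Looking into the second stage from A: R3 + R4 = 5.150 kΩ appears in parallel with R2.
Effective lower resistance at A: R2 ‖ 5.150 = 3.547 kΩ.
So V_A = 8.88 × 0.1955 = 1.736 V.
Then the unloaded second divider: V_B = V_A × R4/(R3+R4) = 1.736 × 0.5942 = 1.031 V.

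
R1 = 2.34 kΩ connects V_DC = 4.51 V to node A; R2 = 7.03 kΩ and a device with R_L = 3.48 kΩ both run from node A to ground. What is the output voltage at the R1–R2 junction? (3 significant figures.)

First combine the lower leg with the load: R2 ‖ R_L = 2.328 kΩ.
Now apply the divider: V_out = 4.51 × 0.4987 = 2.249 V.
(Unloaded it would be 3.38 V; the load pulls it down.)

V_out ≈ 2.25 V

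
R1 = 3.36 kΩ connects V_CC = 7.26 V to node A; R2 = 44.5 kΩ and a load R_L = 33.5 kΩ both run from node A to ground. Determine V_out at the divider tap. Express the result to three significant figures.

V_out ≈ 6.17 V

R2 ‖ R_L = (44.5 × 33.5)/(44.5 + 33.5) = 19.11 kΩ.
Voltage divider with the loaded lower leg: V_out = 7.26 × 19.11/(3.36 + 19.11) = 7.26 × 0.8505 = 6.174 V.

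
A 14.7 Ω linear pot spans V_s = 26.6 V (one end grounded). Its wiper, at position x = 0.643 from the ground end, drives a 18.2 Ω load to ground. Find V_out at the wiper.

Split the track: R_lower = x·R_p = 9.452 Ω, R_upper = (1−x)·R_p = 5.248 Ω.
R_L loads the lower segment: effective lower R = 6.221 Ω.
Then V_out = V_s · 6.221/(5.248 + 6.221) = 14.43 V.

V_out ≈ 14.4 V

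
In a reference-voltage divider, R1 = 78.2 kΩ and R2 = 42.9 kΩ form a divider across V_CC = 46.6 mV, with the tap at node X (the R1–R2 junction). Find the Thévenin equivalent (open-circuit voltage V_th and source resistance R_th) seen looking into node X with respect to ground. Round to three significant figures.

Open-circuit (no load on X): V_th = V_CC · R2/(R1 + R2) = 46.6 × 42.9/(78.20 + 42.9) = 16.51 mV.
With V_CC suppressed (replaced by a short), R_th = R1 ‖ R2 = (78.20 × 42.9)/(78.20 + 42.9) = 27.70 kΩ.

V_th ≈ 16.5 mV, R_th ≈ 27.7 kΩ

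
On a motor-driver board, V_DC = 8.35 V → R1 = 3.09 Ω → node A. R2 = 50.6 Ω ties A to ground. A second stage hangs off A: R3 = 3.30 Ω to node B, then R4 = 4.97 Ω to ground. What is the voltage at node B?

V_B ≈ 3.50 V

The second stage (R3 + R4 = 8.270 Ω) loads node A in parallel with R2.
Effective lower resistance at A: R2 ‖ 8.270 = 7.108 Ω.
So V_A = 8.35 × 0.6970 = 5.820 V.
Stage 2 is unloaded, so V_B = V_A · R4/(R3+R4) = 5.820 × 4.97/8.270 = 3.498 V.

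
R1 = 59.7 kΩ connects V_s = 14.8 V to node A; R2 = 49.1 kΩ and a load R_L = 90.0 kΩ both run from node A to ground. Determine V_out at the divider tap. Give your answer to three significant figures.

First combine the lower leg with the load: R2 ‖ R_L = 31.77 kΩ.
Voltage divider with the loaded lower leg: V_out = 14.8 × 31.77/(59.7 + 31.77) = 14.8 × 0.3473 = 5.140 V.

V_out ≈ 5.14 V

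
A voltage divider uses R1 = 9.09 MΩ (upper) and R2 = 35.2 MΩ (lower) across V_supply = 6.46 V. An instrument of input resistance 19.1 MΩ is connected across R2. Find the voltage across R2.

R2 ‖ R_L = (35.2 × 19.1)/(35.2 + 19.1) = 12.38 MΩ.
Then V_out = V_supply · R2'/(R1 + R2') = 6.46 × 12.38/21.47 = 3.725 V.

V_out ≈ 3.73 V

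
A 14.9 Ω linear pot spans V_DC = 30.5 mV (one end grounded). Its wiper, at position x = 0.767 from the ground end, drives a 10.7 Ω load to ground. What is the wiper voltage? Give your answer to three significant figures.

The pot divides into 3.472 Ω above the wiper and 11.43 Ω below.
(x·R_p) ‖ R_L = 5.526 Ω.
Then V_out = V_DC · 5.526/(3.472 + 5.526) = 18.73 mV.

V_out ≈ 18.7 mV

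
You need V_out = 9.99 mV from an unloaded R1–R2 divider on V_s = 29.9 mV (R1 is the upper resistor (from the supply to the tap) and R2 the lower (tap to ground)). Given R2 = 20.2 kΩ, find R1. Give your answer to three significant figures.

The divider ratio is R2/(R1+R2) = 9.99/29.9 = 0.3341.
Rearranging, R1 = R2·(1−k)/k = 20.2 × 1.993 = 40.26 kΩ.

R1 ≈ 40.3 kΩ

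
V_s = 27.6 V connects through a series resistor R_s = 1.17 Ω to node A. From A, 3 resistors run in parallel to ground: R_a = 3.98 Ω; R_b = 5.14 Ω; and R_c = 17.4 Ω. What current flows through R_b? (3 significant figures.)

Parallel bank: R_p = 1/(1/3.98 + 1/5.14 + 1/17.4) = 1.987 Ω.
V_A by voltage divider: V_A = 27.6 × 1.987/(1.17 + 1.987) = 17.37 V.
I(R_b) = V_A / R_b = 17.37/5.14 = 3.380 A.

I ≈ 3.38 A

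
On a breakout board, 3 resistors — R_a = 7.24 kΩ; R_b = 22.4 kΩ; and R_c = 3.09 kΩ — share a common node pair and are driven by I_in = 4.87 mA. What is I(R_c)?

ΣG = 1/7.24 + 1/22.4 + 1/3.09 = 0.5064.
By the current-divider rule, I = I_in · G_k/ΣG = 4.87 × 0.6391 = 3.112 mA.

I ≈ 3.11 mA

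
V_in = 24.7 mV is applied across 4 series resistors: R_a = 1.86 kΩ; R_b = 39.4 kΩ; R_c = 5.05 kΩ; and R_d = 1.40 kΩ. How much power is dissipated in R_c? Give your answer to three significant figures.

P ≈ 1.35 nW

ΣR = 47.71 kΩ → I = 24.7/47.71 = 0.5177 µA.
P(R_c) = I²·R_c = (0.5177)² × 5.05 = 1.354 nW.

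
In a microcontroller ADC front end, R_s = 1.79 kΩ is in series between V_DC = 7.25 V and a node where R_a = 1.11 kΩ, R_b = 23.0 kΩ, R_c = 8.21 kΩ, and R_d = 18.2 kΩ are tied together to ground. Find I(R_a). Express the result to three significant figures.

I ≈ 2.17 mA

Parallel bank: R_p = 1/(1/1.11 + 1/23.0 + 1/8.21 + 1/18.2) = 0.8920 kΩ.
V_A by voltage divider: V_A = 7.25 × 0.8920/(1.79 + 0.8920) = 2.411 V.
Branch current I = V_A/R_a = 2.411/1.11 = 2.172 mA.
(Equivalently: I_total = 2.703 mA, then current-divider fraction G_k/ΣG = 0.8036.)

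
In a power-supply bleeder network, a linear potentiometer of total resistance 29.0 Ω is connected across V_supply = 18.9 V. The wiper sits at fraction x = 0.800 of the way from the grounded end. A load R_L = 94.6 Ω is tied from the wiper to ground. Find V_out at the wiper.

V_out ≈ 14.4 V

The pot divides into 5.800 Ω above the wiper and 23.20 Ω below.
Lower segment in parallel with the load: 23.20 ‖ 94.6 = 18.63 Ω.
V_out = 18.9 × 18.63/(5.800 + 18.63) = 14.41 V.
(Unloaded: V_out = x·V_supply = 15.1 V.)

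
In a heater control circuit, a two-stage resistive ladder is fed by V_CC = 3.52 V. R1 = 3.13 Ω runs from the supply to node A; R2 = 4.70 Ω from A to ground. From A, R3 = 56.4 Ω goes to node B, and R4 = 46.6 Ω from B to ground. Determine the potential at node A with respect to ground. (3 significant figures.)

V_A ≈ 2.08 V

Node A sees R2 in parallel with the series input of stage 2, R3 + R4 = 103.0 Ω.
R2 ‖ (R3+R4) = 4.495 Ω.
So V_A = 3.52 × 0.5895 = 2.075 V.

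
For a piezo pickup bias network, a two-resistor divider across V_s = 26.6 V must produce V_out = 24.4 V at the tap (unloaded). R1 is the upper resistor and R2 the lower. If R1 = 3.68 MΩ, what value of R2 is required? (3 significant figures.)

The divider ratio is R2/(R1+R2) = 24.4/26.6 = 0.9173.
So R2 = R1 · V_out/(V_s − V_out) = 3.68 × 24.4/(26.6 − 24.4) = 3.68 × 11.09 = 40.81 MΩ.

R2 ≈ 40.8 MΩ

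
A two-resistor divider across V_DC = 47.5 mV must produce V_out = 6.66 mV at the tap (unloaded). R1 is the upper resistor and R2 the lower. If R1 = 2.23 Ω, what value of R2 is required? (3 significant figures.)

Required fraction k = V_out/V_DC = 0.1402.
Rearranging, R2 = R1·k/(1−k) = 2.23 × 0.1631 = 0.3637 Ω.

R2 ≈ 0.364 Ω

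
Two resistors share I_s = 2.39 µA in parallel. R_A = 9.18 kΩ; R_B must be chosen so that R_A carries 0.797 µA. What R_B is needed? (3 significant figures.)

The fraction through R_A equals R_B/(R_A+R_B).
With f = 0.3335, R_B = R_A · f/(1−f) = 9.18 × 0.5003 = 4.593 kΩ.

R_B ≈ 4.59 kΩ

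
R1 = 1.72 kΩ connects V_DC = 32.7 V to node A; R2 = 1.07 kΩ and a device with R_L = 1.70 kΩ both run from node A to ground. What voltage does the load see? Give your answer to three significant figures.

V_out ≈ 9.04 V

The load sits in parallel with R2, giving an effective lower resistance R2' = R2·R_L/(R2+R_L) = 0.6567 kΩ.
Now apply the divider: V_out = 32.7 × 0.2763 = 9.035 V.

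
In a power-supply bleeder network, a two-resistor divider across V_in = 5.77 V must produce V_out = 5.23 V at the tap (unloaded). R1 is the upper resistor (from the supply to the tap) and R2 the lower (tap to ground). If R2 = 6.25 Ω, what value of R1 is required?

R1 ≈ 0.645 Ω

V_out/V_in = R2/(R1+R2) = 0.9064.
R1 = R2·(1/k − 1) = 6.25 × 0.1033 = 0.6453 Ω.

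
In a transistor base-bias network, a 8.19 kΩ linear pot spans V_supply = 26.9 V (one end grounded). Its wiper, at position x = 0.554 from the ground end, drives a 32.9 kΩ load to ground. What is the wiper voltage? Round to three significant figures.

Split the track: R_lower = x·R_p = 4.537 kΩ, R_upper = (1−x)·R_p = 3.653 kΩ.
R_L loads the lower segment: effective lower R = 3.987 kΩ.
V_out = 26.9 × 3.987/(3.653 + 3.987) = 14.04 V.
(Unloaded: V_out = x·V_supply = 14.9 V.)

V_out ≈ 14.0 V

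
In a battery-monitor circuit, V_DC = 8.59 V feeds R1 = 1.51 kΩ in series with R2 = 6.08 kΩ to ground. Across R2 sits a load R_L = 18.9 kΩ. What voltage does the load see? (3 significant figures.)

V_out ≈ 6.47 V

The load sits in parallel with R2, giving an effective lower resistance R2' = R2·R_L/(R2+R_L) = 4.600 kΩ.
Then V_out = V_DC · R2'/(R1 + R2') = 8.59 × 4.600/6.110 = 6.467 V.
(Unloaded it would be 6.88 V; the load pulls it down.)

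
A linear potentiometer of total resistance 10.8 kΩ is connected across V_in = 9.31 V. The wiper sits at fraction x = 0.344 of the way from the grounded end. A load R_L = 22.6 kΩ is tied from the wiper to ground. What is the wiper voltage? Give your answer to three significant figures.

V_out ≈ 2.89 V

Split the track: R_lower = x·R_p = 3.715 kΩ, R_upper = (1−x)·R_p = 7.085 kΩ.
Lower segment in parallel with the load: 3.715 ‖ 22.6 = 3.191 kΩ.
V_out = 9.31 × 3.191/(7.085 + 3.191) = 2.891 V.
(Unloaded: V_out = x·V_in = 3.20 V.)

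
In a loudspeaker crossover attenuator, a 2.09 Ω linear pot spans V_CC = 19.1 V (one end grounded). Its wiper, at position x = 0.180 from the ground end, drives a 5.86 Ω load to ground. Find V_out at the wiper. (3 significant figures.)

V_out ≈ 3.27 V

Lower segment x·R_p = 0.3762 Ω; upper segment (1−x)·R_p = 1.714 Ω.
R_L loads the lower segment: effective lower R = 0.3535 Ω.
Then V_out = V_CC · 0.3535/(1.714 + 0.3535) = 3.266 V.
(Unloaded: V_out = x·V_CC = 3.44 V.)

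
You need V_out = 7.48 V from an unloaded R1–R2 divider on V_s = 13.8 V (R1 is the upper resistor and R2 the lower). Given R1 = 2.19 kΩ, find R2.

Required fraction k = V_out/V_s = 0.5420.
R2 = R1 · 0.5420/(1 − 0.5420) = 2.592 kΩ.

R2 ≈ 2.59 kΩ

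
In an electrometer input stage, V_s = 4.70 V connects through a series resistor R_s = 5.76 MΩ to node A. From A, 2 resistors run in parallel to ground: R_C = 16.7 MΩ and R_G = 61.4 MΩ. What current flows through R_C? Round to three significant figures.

I ≈ 0.196 µA

Equivalent of the parallel group: R_p = 13.13 MΩ.
V_A = 4.70 × 13.13/18.89 = 3.267 V.
Branch current I = V_A/R_C = 3.267/16.7 = 0.1956 µA.
(Equivalently: I_total = 0.2488 µA, then current-divider fraction G_k/ΣG = 0.7862.)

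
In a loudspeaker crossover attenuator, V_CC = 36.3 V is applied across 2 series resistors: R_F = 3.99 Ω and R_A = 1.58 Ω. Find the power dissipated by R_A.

P ≈ 67.1 W

The common current is I = 36.3/5.570 = 6.517 A.
P(R_A) = I²·R_A = (6.517)² × 1.58 = 67.11 W.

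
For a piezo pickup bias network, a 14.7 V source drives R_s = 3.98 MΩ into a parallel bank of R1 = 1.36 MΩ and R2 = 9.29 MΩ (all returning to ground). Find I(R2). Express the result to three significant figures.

Combine the parallel branches: R_p = (1/1.36 + 1/9.29)⁻¹ = 1.186 MΩ.
Node voltage V_A = V_s · R_p/(R_s + R_p) = 14.7 × 0.2296 = 3.376 V.
I(R2) = V_A / R2 = 3.376/9.29 = 0.3633 µA.
(Check via current divider: I_total = 2.845 µA; share G_k/ΣG = 0.1277 → same result.)

I ≈ 0.363 µA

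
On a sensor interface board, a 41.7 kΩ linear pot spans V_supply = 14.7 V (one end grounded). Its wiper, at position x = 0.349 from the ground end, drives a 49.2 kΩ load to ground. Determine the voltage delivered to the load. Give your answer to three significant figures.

V_out ≈ 4.30 V

The pot divides into 27.15 kΩ above the wiper and 14.55 kΩ below.
R_L loads the lower segment: effective lower R = 11.23 kΩ.
V_out = 14.7 × 11.23/(27.15 + 11.23) = 4.302 V.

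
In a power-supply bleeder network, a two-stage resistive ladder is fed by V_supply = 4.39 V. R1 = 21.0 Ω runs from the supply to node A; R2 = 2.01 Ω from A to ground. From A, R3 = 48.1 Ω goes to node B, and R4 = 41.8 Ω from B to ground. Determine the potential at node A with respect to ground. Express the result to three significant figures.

V_A ≈ 0.376 V

Looking into the second stage from A: R3 + R4 = 89.90 Ω appears in parallel with R2.
Effective lower resistance at A: R2 ‖ 89.90 = 1.966 Ω.
So V_A = 4.39 × 0.08561 = 0.3758 V.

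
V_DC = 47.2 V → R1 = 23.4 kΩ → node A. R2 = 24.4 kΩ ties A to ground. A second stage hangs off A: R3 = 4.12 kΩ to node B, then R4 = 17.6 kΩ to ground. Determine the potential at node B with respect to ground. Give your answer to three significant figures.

V_B ≈ 12.6 V

Looking into the second stage from A: R3 + R4 = 21.72 kΩ appears in parallel with R2.
R2 ‖ (R3+R4) = 11.49 kΩ.
So V_A = 47.2 × 0.3293 = 15.54 V.
Then the unloaded second divider: V_B = V_A × R4/(R3+R4) = 15.54 × 0.8103 = 12.60 V.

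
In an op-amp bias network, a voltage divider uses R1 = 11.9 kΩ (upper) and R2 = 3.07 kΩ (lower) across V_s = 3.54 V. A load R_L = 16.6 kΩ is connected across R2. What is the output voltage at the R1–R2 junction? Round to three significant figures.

V_out ≈ 0.633 V

First combine the lower leg with the load: R2 ‖ R_L = 2.591 kΩ.
Now apply the divider: V_out = 3.54 × 0.1788 = 0.6329 V.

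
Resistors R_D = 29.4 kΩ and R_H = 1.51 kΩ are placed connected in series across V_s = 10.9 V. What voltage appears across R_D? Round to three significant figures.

V ≈ 10.4 V

Series total: ΣR = 29.4 + 1.51 = 30.91 kΩ.
Voltage divider: V = V_s · (29.40 / 30.91) = 10.9 × 0.9511 = 10.37 V.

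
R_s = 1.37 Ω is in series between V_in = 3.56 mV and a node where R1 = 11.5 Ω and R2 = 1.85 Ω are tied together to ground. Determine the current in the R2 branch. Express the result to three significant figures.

I ≈ 1.03 mA

Combine the parallel branches: R_p = (1/11.5 + 1/1.85)⁻¹ = 1.594 Ω.
Node voltage V_A = V_in · R_p/(R_s + R_p) = 3.56 × 0.5377 = 1.914 mV.
I(R2) = V_A / R2 = 1.914/1.85 = 1.035 mA.
(Check via current divider: I_total = 1.201 mA; share G_k/ΣG = 0.8614 → same result.)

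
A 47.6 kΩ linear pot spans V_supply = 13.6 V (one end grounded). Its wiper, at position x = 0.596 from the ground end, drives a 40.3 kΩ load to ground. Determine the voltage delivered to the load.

Lower segment x·R_p = 28.37 kΩ; upper segment (1−x)·R_p = 19.23 kΩ.
(x·R_p) ‖ R_L = 16.65 kΩ.
Loaded-divider output: V_out = 13.6 × 0.4640 = 6.311 V.

V_out ≈ 6.31 V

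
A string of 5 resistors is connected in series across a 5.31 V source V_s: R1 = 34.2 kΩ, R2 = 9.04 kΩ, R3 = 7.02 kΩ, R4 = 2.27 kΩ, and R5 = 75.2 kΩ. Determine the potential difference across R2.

V ≈ 0.376 V

Series total: ΣR = 34.2 + 9.04 + 7.02 + 2.27 + 75.2 = 127.7 kΩ.
V = V_s · R/ΣR = 5.31 × 0.07077 = 0.3758 V.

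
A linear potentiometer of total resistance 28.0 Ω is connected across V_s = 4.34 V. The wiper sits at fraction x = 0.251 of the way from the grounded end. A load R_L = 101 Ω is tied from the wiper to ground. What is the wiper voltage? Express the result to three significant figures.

Lower segment x·R_p = 7.028 Ω; upper segment (1−x)·R_p = 20.97 Ω.
(x·R_p) ‖ R_L = 6.571 Ω.
Then V_out = V_s · 6.571/(20.97 + 6.571) = 1.035 V.
(Unloaded: V_out = x·V_s = 1.09 V.)

V_out ≈ 1.04 V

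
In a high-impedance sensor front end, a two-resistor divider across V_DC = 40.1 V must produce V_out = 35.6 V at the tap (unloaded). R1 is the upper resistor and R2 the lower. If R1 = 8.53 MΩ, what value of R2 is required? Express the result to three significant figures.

The divider ratio is R2/(R1+R2) = 35.6/40.1 = 0.8878.
So R2 = R1 · V_out/(V_DC − V_out) = 8.53 × 35.6/(40.1 − 35.6) = 8.53 × 7.911 = 67.48 MΩ.

R2 ≈ 67.5 MΩ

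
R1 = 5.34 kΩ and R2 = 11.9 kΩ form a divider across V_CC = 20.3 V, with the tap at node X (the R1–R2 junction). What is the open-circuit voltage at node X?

With X open, the divider is unloaded: V_th = 20.3 × 11.9/17.24 = 14.01 V.

V_th ≈ 14.0 V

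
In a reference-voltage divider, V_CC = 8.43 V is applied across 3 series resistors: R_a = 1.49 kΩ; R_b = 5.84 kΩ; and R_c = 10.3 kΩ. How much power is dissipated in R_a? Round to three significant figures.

P ≈ 0.341 mW

ΣR = 17.63 kΩ → I = 8.43/17.63 = 0.4782 mA.
P(R_a) = I²·R_a = (0.4782)² × 1.49 = 0.3407 mW.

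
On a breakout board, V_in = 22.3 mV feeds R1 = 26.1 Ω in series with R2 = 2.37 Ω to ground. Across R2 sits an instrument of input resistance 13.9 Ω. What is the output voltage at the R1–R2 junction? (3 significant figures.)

The load sits in parallel with R2, giving an effective lower resistance R2' = R2·R_L/(R2+R_L) = 2.025 Ω.
Then V_out = V_in · R2'/(R1 + R2') = 22.3 × 2.025/28.12 = 1.605 mV.

V_out ≈ 1.61 mV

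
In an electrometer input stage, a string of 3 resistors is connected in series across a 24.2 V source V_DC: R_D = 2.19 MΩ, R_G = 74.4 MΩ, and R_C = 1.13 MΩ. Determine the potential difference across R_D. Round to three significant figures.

ΣR = 2.19 + 74.4 + 1.13 = 77.72 MΩ.
V = V_DC · R/ΣR = 24.2 × 0.02818 = 0.6819 V.

V ≈ 0.682 V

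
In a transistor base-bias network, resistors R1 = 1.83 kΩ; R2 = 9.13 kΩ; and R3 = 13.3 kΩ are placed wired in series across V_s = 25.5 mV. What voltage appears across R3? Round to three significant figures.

Total series resistance ΣR = 1.83 + 9.13 + 13.3 = 24.26 kΩ.
Voltage divider: V = V_s · (13.30 / 24.26) = 25.5 × 0.5482 = 13.98 mV.

V ≈ 14.0 mV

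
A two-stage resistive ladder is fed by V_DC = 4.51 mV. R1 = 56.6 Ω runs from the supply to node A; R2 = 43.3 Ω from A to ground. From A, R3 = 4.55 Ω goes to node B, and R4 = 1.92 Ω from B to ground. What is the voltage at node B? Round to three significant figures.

The second stage (R3 + R4 = 6.470 Ω) loads node A in parallel with R2.
Effective lower resistance at A: R2 ‖ 6.470 = 5.629 Ω.
First divider: V_A = V_DC · 5.629/(56.6 + 5.629) = 0.4080 mV.
Then the unloaded second divider: V_B = V_A × R4/(R3+R4) = 0.4080 × 0.2968 = 0.1211 mV.

V_B ≈ 0.121 mV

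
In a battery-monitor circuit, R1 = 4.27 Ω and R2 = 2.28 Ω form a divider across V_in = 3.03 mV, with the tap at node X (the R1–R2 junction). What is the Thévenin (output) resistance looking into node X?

Zeroing V_in shorts the top of R1 to ground, so R_th = R1 ‖ R2 = 1.486 Ω.

R_th ≈ 1.49 Ω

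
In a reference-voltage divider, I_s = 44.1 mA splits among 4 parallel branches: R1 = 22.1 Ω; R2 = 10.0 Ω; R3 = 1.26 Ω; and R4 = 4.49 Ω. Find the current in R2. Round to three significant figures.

Conductances: ΣG = 1/22.1 + 1/10.0 + 1/1.26 + 1/4.49 = 1.162 (1/Ω).
R2 takes the fraction G_k/ΣG = 0.1000/1.162 = 0.08609, so I = 44.1 × 0.08609 = 3.796 mA.

I ≈ 3.80 mA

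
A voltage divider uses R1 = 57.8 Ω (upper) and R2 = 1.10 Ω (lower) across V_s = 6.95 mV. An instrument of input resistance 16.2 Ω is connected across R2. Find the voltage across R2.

V_out ≈ 0.122 mV

First combine the lower leg with the load: R2 ‖ R_L = 1.030 Ω.
Now apply the divider: V_out = 6.95 × 0.01751 = 0.1217 mV.
(Unloaded it would be 0.130 mV; the load pulls it down.)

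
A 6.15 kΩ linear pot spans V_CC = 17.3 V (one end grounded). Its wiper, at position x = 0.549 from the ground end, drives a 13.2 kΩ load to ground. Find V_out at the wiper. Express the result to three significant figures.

Split the track: R_lower = x·R_p = 3.376 kΩ, R_upper = (1−x)·R_p = 2.774 kΩ.
Lower segment in parallel with the load: 3.376 ‖ 13.2 = 2.689 kΩ.
Then V_out = V_CC · 2.689/(2.774 + 2.689) = 8.515 V.

V_out ≈ 8.52 V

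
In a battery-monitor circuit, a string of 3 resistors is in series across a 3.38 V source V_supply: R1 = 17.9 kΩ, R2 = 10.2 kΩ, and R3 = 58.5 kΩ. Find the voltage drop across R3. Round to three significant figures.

V ≈ 2.28 V

ΣR = 17.9 + 10.2 + 58.5 = 86.60 kΩ.
By the voltage-divider rule, V = 3.38 × 58.50/86.60 = 2.283 V.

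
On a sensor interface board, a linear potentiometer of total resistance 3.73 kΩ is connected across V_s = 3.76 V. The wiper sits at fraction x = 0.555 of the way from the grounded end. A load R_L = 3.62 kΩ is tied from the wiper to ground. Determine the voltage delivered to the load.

The pot divides into 1.660 kΩ above the wiper and 2.070 kΩ below.
R_L loads the lower segment: effective lower R = 1.317 kΩ.
Then V_out = V_s · 1.317/(1.660 + 1.317) = 1.663 V.

V_out ≈ 1.66 V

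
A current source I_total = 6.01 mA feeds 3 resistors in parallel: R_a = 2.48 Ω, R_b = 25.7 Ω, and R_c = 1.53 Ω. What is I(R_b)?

Total conductance ΣG = 1/2.48 + 1/25.7 + 1/1.53 = 1.096 (units of 1/Ω).
R_b takes the fraction G_k/ΣG = 0.03891/1.096 = 0.03551, so I = 6.01 × 0.03551 = 0.2134 mA.

I ≈ 0.213 mA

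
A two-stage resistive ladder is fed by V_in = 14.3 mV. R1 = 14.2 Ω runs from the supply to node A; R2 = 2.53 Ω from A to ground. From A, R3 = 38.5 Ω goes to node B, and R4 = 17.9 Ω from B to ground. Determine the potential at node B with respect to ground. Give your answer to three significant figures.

V_B ≈ 0.661 mV

Looking into the second stage from A: R3 + R4 = 56.40 Ω appears in parallel with R2.
R2 ‖ (R3+R4) = 2.421 Ω.
First divider: V_A = V_in · 2.421/(14.2 + 2.421) = 2.083 mV.
Stage 2 is unloaded, so V_B = V_A · R4/(R3+R4) = 2.083 × 17.9/56.40 = 0.6612 mV.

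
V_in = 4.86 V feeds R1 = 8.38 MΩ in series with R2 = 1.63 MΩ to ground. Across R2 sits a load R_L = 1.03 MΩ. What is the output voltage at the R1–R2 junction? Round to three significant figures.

The load sits in parallel with R2, giving an effective lower resistance R2' = R2·R_L/(R2+R_L) = 0.6312 MΩ.
Now apply the divider: V_out = 4.86 × 0.07004 = 0.3404 V.

V_out ≈ 0.340 V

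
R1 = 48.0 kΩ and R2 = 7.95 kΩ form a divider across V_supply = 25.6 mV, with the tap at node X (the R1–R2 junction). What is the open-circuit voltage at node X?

V_th is the unloaded tap voltage: V_supply · R2/(R1+R2) = 25.6 × 0.1421 = 3.638 mV.

V_th ≈ 3.64 mV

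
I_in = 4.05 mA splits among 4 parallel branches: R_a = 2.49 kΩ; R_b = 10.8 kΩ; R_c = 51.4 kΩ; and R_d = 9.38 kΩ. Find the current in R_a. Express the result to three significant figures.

I ≈ 2.62 mA

Conductances: ΣG = 1/2.49 + 1/10.8 + 1/51.4 + 1/9.38 = 0.6203 (1/kΩ).
R_a takes the fraction G_k/ΣG = 0.4016/0.6203 = 0.6475, so I = 4.05 × 0.6475 = 2.622 mA.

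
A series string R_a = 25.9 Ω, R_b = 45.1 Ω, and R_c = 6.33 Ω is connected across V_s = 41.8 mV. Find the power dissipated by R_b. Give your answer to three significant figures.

The common current is I = 41.8/77.33 = 0.5405 mA.
P(R_b) = I²·R_b = (0.5405)² × 45.1 = 13.18 µW.

P ≈ 13.2 µW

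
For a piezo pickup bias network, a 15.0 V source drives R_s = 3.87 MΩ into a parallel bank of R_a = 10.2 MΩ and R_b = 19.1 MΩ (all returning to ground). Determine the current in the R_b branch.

Combine the parallel branches: R_p = (1/10.2 + 1/19.1)⁻¹ = 6.649 MΩ.
V_A = 15.0 × 6.649/10.52 = 9.481 V.
I(R_b) = V_A / R_b = 9.481/19.1 = 0.4964 µA.

I ≈ 0.496 µA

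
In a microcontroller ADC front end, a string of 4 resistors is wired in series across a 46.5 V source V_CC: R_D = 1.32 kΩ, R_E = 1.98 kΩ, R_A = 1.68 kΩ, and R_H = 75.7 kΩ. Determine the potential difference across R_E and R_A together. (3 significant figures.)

V ≈ 2.11 V

Series total: ΣR = 1.32 + 1.98 + 1.68 + 75.7 = 80.68 kΩ.
R_{R_E..R_A} = 1.98 + 1.68 = 3.660 kΩ.
Voltage divider: V = V_CC · (3.660 / 80.68) = 46.5 × 0.04536 = 2.109 V.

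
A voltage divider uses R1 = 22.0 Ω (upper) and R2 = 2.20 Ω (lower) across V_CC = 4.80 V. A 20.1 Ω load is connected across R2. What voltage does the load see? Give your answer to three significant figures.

The load sits in parallel with R2, giving an effective lower resistance R2' = R2·R_L/(R2+R_L) = 1.983 Ω.
Now apply the divider: V_out = 4.80 × 0.08268 = 0.3969 V.

V_out ≈ 0.397 V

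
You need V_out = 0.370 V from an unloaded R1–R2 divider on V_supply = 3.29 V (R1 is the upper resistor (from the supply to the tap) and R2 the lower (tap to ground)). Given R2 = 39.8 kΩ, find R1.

The divider ratio is R2/(R1+R2) = 0.370/3.29 = 0.1125.
So R1 = R2 · (V_supply/V_out − 1) = 39.8 × (3.29/0.370 − 1) = 39.8 × 7.892 = 314.1 kΩ.

R1 ≈ 314 kΩ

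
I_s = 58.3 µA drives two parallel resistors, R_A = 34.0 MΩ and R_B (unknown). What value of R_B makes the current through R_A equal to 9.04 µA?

R_B ≈ 6.24 MΩ

In a two-way split, I_A/I_s = R_B/(R_A + R_B).
With f = 0.1551, R_B = R_A · f/(1−f) = 34.0 × 0.1835 = 6.240 MΩ.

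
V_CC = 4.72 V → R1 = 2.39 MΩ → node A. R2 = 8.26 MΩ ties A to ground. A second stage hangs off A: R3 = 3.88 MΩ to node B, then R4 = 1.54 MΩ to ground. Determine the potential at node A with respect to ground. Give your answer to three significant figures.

The second stage (R3 + R4 = 5.420 MΩ) loads node A in parallel with R2.
R2 ‖ (R3+R4) = 3.273 MΩ.
First divider: V_A = V_CC · 3.273/(2.39 + 3.273) = 2.728 V.

V_A ≈ 2.73 V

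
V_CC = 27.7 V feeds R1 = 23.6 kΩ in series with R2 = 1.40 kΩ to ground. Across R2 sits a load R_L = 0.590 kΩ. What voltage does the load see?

The load sits in parallel with R2, giving an effective lower resistance R2' = R2·R_L/(R2+R_L) = 0.4151 kΩ.
Voltage divider with the loaded lower leg: V_out = 27.7 × 0.4151/(23.6 + 0.4151) = 27.7 × 0.01728 = 0.4788 V.
(Unloaded it would be 1.55 V; the load pulls it down.)

V_out ≈ 0.479 V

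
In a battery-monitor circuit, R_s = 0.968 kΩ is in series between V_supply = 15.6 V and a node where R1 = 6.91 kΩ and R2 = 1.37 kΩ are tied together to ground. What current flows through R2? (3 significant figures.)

Combine the parallel branches: R_p = (1/6.91 + 1/1.37)⁻¹ = 1.143 kΩ.
Node voltage V_A = V_supply · R_p/(R_s + R_p) = 15.6 × 0.5415 = 8.448 V.
I(R2) = V_A / R2 = 8.448/1.37 = 6.166 mA.
(Equivalently: I_total = 7.389 mA, then current-divider fraction G_k/ΣG = 0.8345.)

I ≈ 6.17 mA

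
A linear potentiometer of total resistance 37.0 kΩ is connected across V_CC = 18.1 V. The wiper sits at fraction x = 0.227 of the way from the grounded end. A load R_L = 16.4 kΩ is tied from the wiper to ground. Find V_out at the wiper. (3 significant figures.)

V_out ≈ 2.94 V

The pot divides into 28.60 kΩ above the wiper and 8.399 kΩ below.
(x·R_p) ‖ R_L = 5.554 kΩ.
V_out = 18.1 × 5.554/(28.60 + 5.554) = 2.943 V.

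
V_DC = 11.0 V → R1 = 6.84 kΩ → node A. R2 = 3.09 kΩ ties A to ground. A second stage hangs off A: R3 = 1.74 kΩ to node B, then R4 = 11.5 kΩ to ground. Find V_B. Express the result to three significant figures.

The second stage (R3 + R4 = 13.24 kΩ) loads node A in parallel with R2.
Effective lower resistance at A: R2 ‖ 13.24 = 2.505 kΩ.
So V_A = 11.0 × 0.2681 = 2.949 V.
Stage 2 is unloaded, so V_B = V_A · R4/(R3+R4) = 2.949 × 11.5/13.24 = 2.561 V.

V_B ≈ 2.56 V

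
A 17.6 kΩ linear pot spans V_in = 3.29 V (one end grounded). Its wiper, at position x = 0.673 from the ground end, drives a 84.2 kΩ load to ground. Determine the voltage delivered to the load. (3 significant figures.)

V_out ≈ 2.12 V

The pot divides into 5.755 kΩ above the wiper and 11.84 kΩ below.
Lower segment in parallel with the load: 11.84 ‖ 84.2 = 10.38 kΩ.
Loaded-divider output: V_out = 3.29 × 0.6434 = 2.117 V.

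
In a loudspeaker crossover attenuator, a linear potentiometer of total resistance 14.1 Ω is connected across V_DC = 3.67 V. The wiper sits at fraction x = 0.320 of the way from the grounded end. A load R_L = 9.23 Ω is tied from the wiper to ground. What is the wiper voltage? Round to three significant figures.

V_out ≈ 0.881 V

Split the track: R_lower = x·R_p = 4.512 Ω, R_upper = (1−x)·R_p = 9.588 Ω.
R_L loads the lower segment: effective lower R = 3.031 Ω.
Loaded-divider output: V_out = 3.67 × 0.2402 = 0.8814 V.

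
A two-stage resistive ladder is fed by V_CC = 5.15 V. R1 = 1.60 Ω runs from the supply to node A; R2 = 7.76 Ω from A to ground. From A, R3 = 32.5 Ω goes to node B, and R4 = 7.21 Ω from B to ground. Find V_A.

V_A ≈ 4.13 V

The second stage (R3 + R4 = 39.71 Ω) loads node A in parallel with R2.
Effective lower resistance at A: R2 ‖ 39.71 = 6.491 Ω.
First divider: V_A = V_CC · 6.491/(1.60 + 6.491) = 4.132 V.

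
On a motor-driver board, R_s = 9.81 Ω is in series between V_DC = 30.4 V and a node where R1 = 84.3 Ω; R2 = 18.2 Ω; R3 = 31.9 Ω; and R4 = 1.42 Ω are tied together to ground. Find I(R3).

Equivalent of the parallel group: R_p = 1.246 Ω.
V_A by voltage divider: V_A = 30.4 × 1.246/(9.81 + 1.246) = 3.427 V.
Branch current I = V_A/R3 = 3.427/31.9 = 0.1074 A.

I ≈ 0.107 A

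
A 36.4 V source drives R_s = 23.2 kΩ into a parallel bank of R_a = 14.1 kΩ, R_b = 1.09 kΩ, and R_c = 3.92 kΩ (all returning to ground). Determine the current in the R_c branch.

I ≈ 0.311 mA

Combine the parallel branches: R_p = (1/14.1 + 1/1.09 + 1/3.92)⁻¹ = 0.8042 kΩ.
Node voltage V_A = V_DC · R_p/(R_s + R_p) = 36.4 × 0.03350 = 1.220 V.
Branch current I = V_A/R_c = 1.220/3.92 = 0.3111 mA.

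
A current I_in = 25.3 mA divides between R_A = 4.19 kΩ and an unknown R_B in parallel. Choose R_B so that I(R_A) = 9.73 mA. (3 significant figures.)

In a two-way split, I_A/I_in = R_B/(R_A + R_B).
With f = 0.3846, R_B = R_A · f/(1−f) = 4.19 × 0.6249 = 2.618 kΩ.

R_B ≈ 2.62 kΩ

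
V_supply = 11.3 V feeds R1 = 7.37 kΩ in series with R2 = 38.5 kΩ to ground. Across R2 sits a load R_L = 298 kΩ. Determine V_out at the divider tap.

V_out ≈ 9.29 V

First combine the lower leg with the load: R2 ‖ R_L = 34.10 kΩ.
Then V_out = V_supply · R2'/(R1 + R2') = 11.3 × 34.10/41.47 = 9.292 V.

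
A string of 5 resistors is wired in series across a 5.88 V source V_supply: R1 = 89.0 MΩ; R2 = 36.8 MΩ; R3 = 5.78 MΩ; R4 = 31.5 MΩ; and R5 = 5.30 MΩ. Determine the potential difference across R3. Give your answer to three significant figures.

V ≈ 0.202 V

Total series resistance ΣR = 89.0 + 36.8 + 5.78 + 31.5 + 5.30 = 168.4 MΩ.
Voltage divider: V = V_supply · (5.780 / 168.4) = 5.88 × 0.03433 = 0.2018 V.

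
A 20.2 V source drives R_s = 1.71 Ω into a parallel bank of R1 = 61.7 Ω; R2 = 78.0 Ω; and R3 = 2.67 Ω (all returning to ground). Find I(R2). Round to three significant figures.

Parallel bank: R_p = 1/(1/61.7 + 1/78.0 + 1/2.67) = 2.478 Ω.
V_A = 20.2 × 2.478/4.188 = 11.95 V.
I(R2) = V_A / R2 = 11.95/78.0 = 0.1532 A.

I ≈ 0.153 A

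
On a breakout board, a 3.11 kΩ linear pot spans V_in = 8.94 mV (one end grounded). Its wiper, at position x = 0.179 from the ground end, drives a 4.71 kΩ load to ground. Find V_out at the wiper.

Split the track: R_lower = x·R_p = 0.5567 kΩ, R_upper = (1−x)·R_p = 2.553 kΩ.
R_L loads the lower segment: effective lower R = 0.4978 kΩ.
Then V_out = V_in · 0.4978/(2.553 + 0.4978) = 1.459 mV.

V_out ≈ 1.46 mV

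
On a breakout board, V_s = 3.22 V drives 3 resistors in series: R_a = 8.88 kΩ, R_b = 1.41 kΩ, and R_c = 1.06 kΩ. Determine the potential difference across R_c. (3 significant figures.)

V ≈ 0.301 V

Series total: ΣR = 8.88 + 1.41 + 1.06 = 11.35 kΩ.
By the voltage-divider rule, V = 3.22 × 1.060/11.35 = 0.3007 V.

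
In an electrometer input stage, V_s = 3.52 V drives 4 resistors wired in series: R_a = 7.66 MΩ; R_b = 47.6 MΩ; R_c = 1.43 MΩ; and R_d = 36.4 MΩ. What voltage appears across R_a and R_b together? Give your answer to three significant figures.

Series total: ΣR = 7.66 + 47.6 + 1.43 + 36.4 = 93.09 MΩ.
R_{R_a..R_b} = 7.66 + 47.6 = 55.26 MΩ.
Voltage divider: V = V_s · (55.26 / 93.09) = 3.52 × 0.5936 = 2.090 V.

V ≈ 2.09 V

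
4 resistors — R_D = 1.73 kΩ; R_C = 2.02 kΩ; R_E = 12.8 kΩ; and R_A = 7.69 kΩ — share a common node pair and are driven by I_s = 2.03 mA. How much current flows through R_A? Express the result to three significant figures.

I ≈ 0.206 mA

ΣG = 1/1.73 + 1/2.02 + 1/12.8 + 1/7.69 = 1.281.
Current divider: I(R_A) = I_s · G_k/ΣG = 2.03 × (0.1300/1.281) = 2.03 × 0.1015 = 0.2060 mA.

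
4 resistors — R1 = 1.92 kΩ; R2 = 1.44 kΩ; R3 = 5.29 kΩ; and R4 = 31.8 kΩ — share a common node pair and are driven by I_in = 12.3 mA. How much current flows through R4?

I ≈ 0.269 mA

Total conductance ΣG = 1/1.92 + 1/1.44 + 1/5.29 + 1/31.8 = 1.436 (units of 1/kΩ).
By the current-divider rule, I = I_in · G_k/ΣG = 12.3 × 0.02190 = 0.2694 mA.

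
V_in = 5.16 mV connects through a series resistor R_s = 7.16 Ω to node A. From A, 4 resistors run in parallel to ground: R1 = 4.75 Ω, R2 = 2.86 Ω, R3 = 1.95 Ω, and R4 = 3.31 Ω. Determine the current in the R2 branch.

I ≈ 0.166 mA

Equivalent of the parallel group: R_p = 0.7272 Ω.
V_A = 5.16 × 0.7272/7.887 = 0.4758 mV.
I(R2) = V_A / R2 = 0.4758/2.86 = 0.1663 mA.
(Equivalently: I_total = 0.6542 mA, then current-divider fraction G_k/ΣG = 0.2543.)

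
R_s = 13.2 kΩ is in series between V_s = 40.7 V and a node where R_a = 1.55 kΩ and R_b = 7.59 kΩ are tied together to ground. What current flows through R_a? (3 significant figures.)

Combine the parallel branches: R_p = (1/1.55 + 1/7.59)⁻¹ = 1.287 kΩ.
Node voltage V_A = V_s · R_p/(R_s + R_p) = 40.7 × 0.08885 = 3.616 V.
Branch current I = V_A/R_a = 3.616/1.55 = 2.333 mA.

I ≈ 2.33 mA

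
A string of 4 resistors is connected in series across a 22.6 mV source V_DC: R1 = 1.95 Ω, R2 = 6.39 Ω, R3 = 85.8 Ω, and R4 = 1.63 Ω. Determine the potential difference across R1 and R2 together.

Total series resistance ΣR = 1.95 + 6.39 + 85.8 + 1.63 = 95.77 Ω.
R_{R1..R2} = 1.95 + 6.39 = 8.340 Ω.
V = V_DC · R/ΣR = 22.6 × 0.08708 = 1.968 mV.

V ≈ 1.97 mV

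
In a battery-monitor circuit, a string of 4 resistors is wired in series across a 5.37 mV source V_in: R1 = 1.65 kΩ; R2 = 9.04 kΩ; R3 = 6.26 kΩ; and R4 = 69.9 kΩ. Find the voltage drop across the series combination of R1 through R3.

Total series resistance ΣR = 1.65 + 9.04 + 6.26 + 69.9 = 86.85 kΩ.
R_{R1..R3} = 1.65 + 9.04 + 6.26 = 16.95 kΩ.
Voltage divider: V = V_in · (16.95 / 86.85) = 5.37 × 0.1952 = 1.048 mV.

V ≈ 1.05 mV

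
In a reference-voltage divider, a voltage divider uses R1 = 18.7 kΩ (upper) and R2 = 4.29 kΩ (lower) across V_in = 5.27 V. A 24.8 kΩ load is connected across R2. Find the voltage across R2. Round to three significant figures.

V_out ≈ 0.862 V

R2 ‖ R_L = (4.29 × 24.8)/(4.29 + 24.8) = 3.657 kΩ.
Then V_out = V_in · R2'/(R1 + R2') = 5.27 × 3.657/22.36 = 0.8621 V.
(Unloaded it would be 0.983 V; the load pulls it down.)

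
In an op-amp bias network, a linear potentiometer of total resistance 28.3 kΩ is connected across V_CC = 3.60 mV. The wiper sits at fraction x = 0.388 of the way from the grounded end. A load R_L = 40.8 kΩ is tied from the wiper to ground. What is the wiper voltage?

Lower segment x·R_p = 10.98 kΩ; upper segment (1−x)·R_p = 17.32 kΩ.
R_L loads the lower segment: effective lower R = 8.652 kΩ.
Loaded-divider output: V_out = 3.60 × 0.3331 = 1.199 mV.

V_out ≈ 1.20 mV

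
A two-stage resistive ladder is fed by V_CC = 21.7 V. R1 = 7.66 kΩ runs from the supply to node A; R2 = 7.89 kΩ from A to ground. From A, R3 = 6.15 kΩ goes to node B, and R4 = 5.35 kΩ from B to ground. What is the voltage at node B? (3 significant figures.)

V_B ≈ 3.83 V

The second stage (R3 + R4 = 11.50 kΩ) loads node A in parallel with R2.
Effective lower resistance at A: R2 ‖ 11.50 = 4.679 kΩ.
First divider: V_A = V_CC · 4.679/(7.66 + 4.679) = 8.229 V.
Stage 2 is unloaded, so V_B = V_A · R4/(R3+R4) = 8.229 × 5.35/11.50 = 3.828 V.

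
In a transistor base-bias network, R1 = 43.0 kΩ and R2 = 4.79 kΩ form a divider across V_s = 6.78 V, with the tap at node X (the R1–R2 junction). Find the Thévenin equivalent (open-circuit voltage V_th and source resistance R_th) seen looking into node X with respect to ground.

With X open, the divider is unloaded: V_th = 6.78 × 4.79/47.79 = 0.6796 V.
With V_s suppressed (replaced by a short), R_th = R1 ‖ R2 = (43.00 × 4.79)/(43.00 + 4.79) = 4.310 kΩ.

V_th ≈ 0.680 V, R_th ≈ 4.31 kΩ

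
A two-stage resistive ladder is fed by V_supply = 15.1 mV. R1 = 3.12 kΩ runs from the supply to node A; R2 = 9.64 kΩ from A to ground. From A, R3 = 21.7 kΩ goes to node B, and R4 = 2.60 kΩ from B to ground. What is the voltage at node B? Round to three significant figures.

The second stage (R3 + R4 = 24.30 kΩ) loads node A in parallel with R2.
Effective lower resistance at A: R2 ‖ 24.30 = 6.902 kΩ.
First divider: V_A = V_supply · 6.902/(3.12 + 6.902) = 10.40 mV.
V_B = V_A × 0.1070 = 1.113 mV.

V_B ≈ 1.11 mV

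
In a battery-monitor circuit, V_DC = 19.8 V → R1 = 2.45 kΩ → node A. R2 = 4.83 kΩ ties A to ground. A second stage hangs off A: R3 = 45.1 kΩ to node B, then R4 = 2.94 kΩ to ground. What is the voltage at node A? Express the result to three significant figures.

Looking into the second stage from A: R3 + R4 = 48.04 kΩ appears in parallel with R2.
Effective lower resistance at A: R2 ‖ 48.04 = 4.389 kΩ.
V_A = 19.8 × 4.389/(2.45 + 4.389) = 12.71 V.

V_A ≈ 12.7 V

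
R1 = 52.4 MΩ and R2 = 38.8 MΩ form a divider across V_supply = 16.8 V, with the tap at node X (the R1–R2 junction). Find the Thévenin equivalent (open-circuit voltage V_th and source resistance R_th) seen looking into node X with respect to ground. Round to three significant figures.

V_th ≈ 7.15 V, R_th ≈ 22.3 MΩ

With X open, the divider is unloaded: V_th = 16.8 × 38.8/91.20 = 7.147 V.
With V_supply suppressed (replaced by a short), R_th = R1 ‖ R2 = (52.40 × 38.8)/(52.40 + 38.8) = 22.29 MΩ.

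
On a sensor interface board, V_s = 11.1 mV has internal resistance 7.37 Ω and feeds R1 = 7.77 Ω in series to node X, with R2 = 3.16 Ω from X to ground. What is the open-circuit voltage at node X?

V_th ≈ 1.92 mV

R1' = 7.37 + 7.77 = 15.14 Ω (source resistance + R1).
With X open, the divider is unloaded: V_th = 11.1 × 3.16/18.30 = 1.917 mV.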